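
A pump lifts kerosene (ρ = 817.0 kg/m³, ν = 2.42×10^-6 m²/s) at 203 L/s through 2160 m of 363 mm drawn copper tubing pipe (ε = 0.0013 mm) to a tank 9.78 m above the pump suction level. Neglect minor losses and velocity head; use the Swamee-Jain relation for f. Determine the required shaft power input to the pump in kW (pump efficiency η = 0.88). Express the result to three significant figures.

P_shaft ≈ 49.3 kW

V = 4Q/(πD²) = 1.962 m/s; Re = 2.94×10^5; ε/D = 3.58×10^-6; f = 0.01447
h_f = f(L/D)V²/2g = 16.88 m
Total head H = z + h_f = 9.78 + 16.88 = 26.66 m
P_hyd = ρgQH = 817.0·9.81·0.203·26.66 = 43.38 kW
P_shaft = P_hyd/η = 43.38/0.88 = 49.30 kW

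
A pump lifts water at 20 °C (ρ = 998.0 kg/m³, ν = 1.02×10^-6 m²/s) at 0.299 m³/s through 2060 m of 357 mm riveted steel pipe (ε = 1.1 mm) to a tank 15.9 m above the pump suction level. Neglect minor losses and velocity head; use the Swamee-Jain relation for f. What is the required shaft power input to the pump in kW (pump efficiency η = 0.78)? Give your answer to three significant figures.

P_shaft ≈ 321 kW

V = 4Q/(πD²) = 2.987 m/s; Re = 1.05×10^6; ε/D = 0.00308; f = 0.02656
h_f = f(L/D)V²/2g = 69.69 m
Total head H = z + h_f = 15.9 + 69.69 = 85.59 m
P_hyd = ρgQH = 998.0·9.81·0.299·85.59 = 250.5 kW
P_shaft = P_hyd/η = 250.5/0.78 = 321.2 kW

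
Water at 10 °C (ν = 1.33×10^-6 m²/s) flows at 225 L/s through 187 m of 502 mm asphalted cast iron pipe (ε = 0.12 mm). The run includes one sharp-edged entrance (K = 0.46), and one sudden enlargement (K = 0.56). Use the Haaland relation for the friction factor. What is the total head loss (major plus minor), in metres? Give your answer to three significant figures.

H_L ≈ 0.456 m

V = 4Q/(πD²) = 1.137 m/s; V²/2g = 0.06587 m
Re = 4.29×10^5, ε/D = 2.39×10^-4 → f = 0.01583 (Haaland)
Major: h_f = f(L/D)·V²/2g = 0.01583·372.5·0.06587 = 0.3885 m
Minor: ΣK = 1.02; h_m = ΣK·V²/2g = 0.06718 m
Total H_L = 0.3885 + 0.06718 = 0.4557 m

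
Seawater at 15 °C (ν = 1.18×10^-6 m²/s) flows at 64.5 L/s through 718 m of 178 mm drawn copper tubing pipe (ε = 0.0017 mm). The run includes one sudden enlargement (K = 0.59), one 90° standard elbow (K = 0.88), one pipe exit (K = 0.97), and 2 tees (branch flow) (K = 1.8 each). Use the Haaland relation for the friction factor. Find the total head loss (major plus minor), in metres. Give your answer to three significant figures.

V = 4Q/(πD²) = 2.592 m/s; V²/2g = 0.3424 m
Re = 3.91×10^5, ε/D = 9.55×10^-6 → f = 0.01375 (Haaland)
Major: h_f = f(L/D)·V²/2g = 0.01375·4034·0.3424 = 18.99 m
Minor: ΣK = 6.04; h_m = ΣK·V²/2g = 2.068 m
Total H_L = 18.99 + 2.068 = 21.06 m

H_L ≈ 21.1 m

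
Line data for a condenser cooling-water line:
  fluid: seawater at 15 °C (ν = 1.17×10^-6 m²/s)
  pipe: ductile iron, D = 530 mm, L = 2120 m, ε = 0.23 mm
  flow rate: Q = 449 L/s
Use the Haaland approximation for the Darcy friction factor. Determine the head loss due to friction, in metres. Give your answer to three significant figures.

V = 4Q/(πD²) = 4·0.449/(π·0.530²) = 2.035 m/s
Re = VD/ν = 2.035·0.530/1.17×10^-6 = 9.22×10^5 → turbulent
ε/D = 0.23/530 = 4.34×10^-4
Haaland: f = 0.01674
h_f = f(L/D)V²/(2g) = 0.01674·(2120/0.530)·2.035²/(2·9.81) = 14.14 m

h_f ≈ 14.1 m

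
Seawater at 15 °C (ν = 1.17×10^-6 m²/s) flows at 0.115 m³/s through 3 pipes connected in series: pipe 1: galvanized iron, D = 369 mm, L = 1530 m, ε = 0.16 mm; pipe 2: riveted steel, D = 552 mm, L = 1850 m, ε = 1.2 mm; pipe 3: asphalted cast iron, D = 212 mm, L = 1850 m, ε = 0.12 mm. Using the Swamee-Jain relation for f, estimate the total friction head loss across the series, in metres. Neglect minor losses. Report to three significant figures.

Pipe 1: V = 1.075 m/s, Re = 3.39×10^5, ε/D = 4.34×10^-4, f = 0.01777, h_1 = f(L/D)V²/2g = 4.344 m
Pipe 2: V = 0.4805 m/s, Re = 2.27×10^5, ε/D = 0.00217, f = 0.02486, h_2 = f(L/D)V²/2g = 0.9807 m
Pipe 3: V = 3.258 m/s, Re = 5.90×10^5, ε/D = 5.66×10^-4, f = 0.01805, h_3 = f(L/D)V²/2g = 85.20 m
Series → Q common, losses add: H = Σh = 90.52 m

H ≈ 90.5 m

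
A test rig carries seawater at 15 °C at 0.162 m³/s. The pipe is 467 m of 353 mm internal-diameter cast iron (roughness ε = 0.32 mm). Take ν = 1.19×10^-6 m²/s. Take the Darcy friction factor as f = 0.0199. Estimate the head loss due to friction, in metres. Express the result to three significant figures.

h_f ≈ 3.68 m

V = 4Q/(πD²) = 4·0.162/(π·0.353²) = 1.655 m/s
h_f = f(L/D)V²/(2g) = 0.01990·(467/0.353)·1.655²/(2·9.81) = 3.677 m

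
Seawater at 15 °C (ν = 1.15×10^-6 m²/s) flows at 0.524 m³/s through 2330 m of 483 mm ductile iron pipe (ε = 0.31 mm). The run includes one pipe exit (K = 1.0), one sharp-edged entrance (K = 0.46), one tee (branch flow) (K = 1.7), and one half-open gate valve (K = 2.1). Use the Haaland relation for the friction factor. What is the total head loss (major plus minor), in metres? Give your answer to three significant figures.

H_L ≈ 38.4 m

V = 4Q/(πD²) = 2.860 m/s; V²/2g = 0.4169 m
Re = 1.20×10^6, ε/D = 6.42×10^-4 → f = 0.01802 (Haaland)
Major: h_f = f(L/D)·V²/2g = 0.01802·4824·0.4169 = 36.24 m
Minor: ΣK = 5.26; h_m = ΣK·V²/2g = 2.193 m
Total H_L = 36.24 + 2.193 = 38.43 m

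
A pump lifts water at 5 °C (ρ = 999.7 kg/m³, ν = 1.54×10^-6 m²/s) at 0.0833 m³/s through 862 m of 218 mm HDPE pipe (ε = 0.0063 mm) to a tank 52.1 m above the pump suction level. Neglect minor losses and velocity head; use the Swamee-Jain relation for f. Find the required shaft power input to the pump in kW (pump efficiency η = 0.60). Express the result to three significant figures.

P_shaft ≈ 90.9 kW

V = 4Q/(πD²) = 2.232 m/s; Re = 3.16×10^5; ε/D = 2.89×10^-5; f = 0.01458
h_f = f(L/D)V²/2g = 14.63 m
Total head H = z + h_f = 52.1 + 14.63 = 66.73 m
P_hyd = ρgQH = 999.7·9.81·0.0833·66.73 = 54.52 kW
P_shaft = P_hyd/η = 54.52/0.60 = 90.86 kW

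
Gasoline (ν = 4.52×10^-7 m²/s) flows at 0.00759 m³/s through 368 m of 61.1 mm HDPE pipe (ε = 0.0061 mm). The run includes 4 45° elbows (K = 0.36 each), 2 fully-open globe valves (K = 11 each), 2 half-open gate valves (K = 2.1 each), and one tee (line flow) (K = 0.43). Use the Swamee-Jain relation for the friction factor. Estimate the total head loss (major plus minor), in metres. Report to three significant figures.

V = 4Q/(πD²) = 2.589 m/s; V²/2g = 0.3415 m
Re = 3.50×10^5, ε/D = 9.98×10^-5 → f = 0.01512 (Swamee-Jain)
Major: h_f = f(L/D)·V²/2g = 0.01512·6023·0.3415 = 31.10 m
Minor: ΣK = 28.1; h_m = ΣK·V²/2g = 9.587 m
Total H_L = 31.10 + 9.587 = 40.68 m

H_L ≈ 40.7 m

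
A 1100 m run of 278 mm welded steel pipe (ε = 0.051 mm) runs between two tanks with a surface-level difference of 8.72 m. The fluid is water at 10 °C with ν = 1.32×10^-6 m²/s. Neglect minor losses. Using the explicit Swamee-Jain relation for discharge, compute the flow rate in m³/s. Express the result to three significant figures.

Q ≈ 0.100 m³/s

Swamee-Jain (Type II): Q = -0.965·√(gD⁵h_f/L)·ln[ε/(3.7D) + √(3.17ν²L/(gD³h_f))]
√(gD⁵h_f/L) = √(9.81·0.278⁵·8.72/1100) = 0.01136
ε/(3.7D) = 4.96×10^-5; √(3.17ν²L/(gD³h_f)) = 5.75×10^-5
Q = -0.965·0.01136·ln(1.071×10^-4) = 0.1002 m³/s
Check: V = 1.65 m/s, Re = 3.48×10^5, f = 0.01591, h_f = 8.75 m ≈ 8.72 m ✓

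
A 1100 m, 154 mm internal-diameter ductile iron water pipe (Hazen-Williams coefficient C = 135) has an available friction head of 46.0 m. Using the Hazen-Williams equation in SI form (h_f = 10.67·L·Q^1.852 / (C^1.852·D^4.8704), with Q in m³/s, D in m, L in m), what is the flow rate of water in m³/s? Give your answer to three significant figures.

Rearranging: Q = [h_f·C^1.852·D^4.8704 / (10.67·L)]^(1/1.852)
Q = [46.0·135^1.852·0.154^4.8704 / (10.67·1100)]^0.540 = 0.04944 m³/s

Q ≈ 0.0494 m³/s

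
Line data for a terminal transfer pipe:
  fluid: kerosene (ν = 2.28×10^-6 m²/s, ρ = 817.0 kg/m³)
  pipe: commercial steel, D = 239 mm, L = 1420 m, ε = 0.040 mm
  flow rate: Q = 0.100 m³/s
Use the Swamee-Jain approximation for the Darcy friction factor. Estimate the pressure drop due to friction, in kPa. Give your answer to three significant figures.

Δp ≈ 200 kPa

V = 4Q/(πD²) = 4·0.100/(π·0.239²) = 2.229 m/s
Re = VD/ν = 2.229·0.239/2.28×10^-6 = 2.34×10^5 → turbulent
ε/D = 0.040/239 = 1.67×10^-4
Swamee-Jain: f = 0.01655
h_f = f(L/D)V²/(2g) = 0.01655·(1420/0.239)·2.229²/(2·9.81) = 24.90 m
Δp = ρg·h_f = 817.0·9.81·24.90 = 199.6 kPa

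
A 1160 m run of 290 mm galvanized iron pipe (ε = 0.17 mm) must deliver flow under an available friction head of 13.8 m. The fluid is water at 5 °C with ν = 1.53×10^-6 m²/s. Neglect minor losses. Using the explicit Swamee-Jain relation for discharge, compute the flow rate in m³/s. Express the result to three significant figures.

Swamee-Jain (Type II): Q = -0.965·√(gD⁵h_f/L)·ln[ε/(3.7D) + √(3.17ν²L/(gD³h_f))]
√(gD⁵h_f/L) = √(9.81·0.290⁵·13.8/1160) = 0.01547
ε/(3.7D) = 1.58×10^-4; √(3.17ν²L/(gD³h_f)) = 5.11×10^-5
Q = -0.965·0.01547·ln(2.095×10^-4) = 0.1265 m³/s
Check: V = 1.91 m/s, Re = 3.63×10^5, f = 0.01859, h_f = 13.9 m ≈ 13.8 m ✓

Q ≈ 0.126 m³/s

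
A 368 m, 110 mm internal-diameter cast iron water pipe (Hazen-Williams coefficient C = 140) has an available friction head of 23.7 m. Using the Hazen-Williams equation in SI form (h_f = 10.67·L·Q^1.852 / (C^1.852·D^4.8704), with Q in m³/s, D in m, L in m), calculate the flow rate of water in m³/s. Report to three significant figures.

Q ≈ 0.0267 m³/s

Rearranging: Q = [h_f·C^1.852·D^4.8704 / (10.67·L)]^(1/1.852)
Q = [23.7·140^1.852·0.110^4.8704 / (10.67·368)]^0.540 = 0.02672 m³/s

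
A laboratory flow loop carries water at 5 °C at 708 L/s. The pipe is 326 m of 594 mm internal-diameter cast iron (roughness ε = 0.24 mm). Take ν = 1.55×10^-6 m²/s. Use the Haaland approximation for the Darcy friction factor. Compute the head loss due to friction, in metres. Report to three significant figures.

V = 4Q/(πD²) = 4·0.708/(π·0.594²) = 2.555 m/s
Re = VD/ν = 2.555·0.594/1.55×10^-6 = 9.79×10^5 → turbulent
ε/D = 0.24/594 = 4.04×10^-4
Haaland: f = 0.01648
h_f = f(L/D)V²/(2g) = 0.01648·(326/0.594)·2.555²/(2·9.81) = 3.010 m

h_f ≈ 3.01 m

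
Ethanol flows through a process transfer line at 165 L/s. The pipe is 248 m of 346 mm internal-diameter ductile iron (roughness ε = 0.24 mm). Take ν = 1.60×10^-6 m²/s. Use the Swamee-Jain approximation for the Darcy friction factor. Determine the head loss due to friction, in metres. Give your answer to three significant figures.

V = 4Q/(πD²) = 4·0.165/(π·0.346²) = 1.755 m/s
Re = VD/ν = 1.755·0.346/1.60×10^-6 = 3.79×10^5 → turbulent
ε/D = 0.24/346 = 6.94×10^-4
Swamee-Jain: f = 0.01912
h_f = f(L/D)V²/(2g) = 0.01912·(248/0.346)·1.755²/(2·9.81) = 2.151 m

h_f ≈ 2.15 m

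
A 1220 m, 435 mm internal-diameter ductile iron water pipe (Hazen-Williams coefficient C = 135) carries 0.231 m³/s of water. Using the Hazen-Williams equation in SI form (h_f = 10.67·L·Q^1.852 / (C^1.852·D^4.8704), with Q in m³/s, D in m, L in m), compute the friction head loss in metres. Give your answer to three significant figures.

h_f = 10.67·1220·0.231^1.852 / (135^1.852·0.435^4.8704) = 5.640 m

h_f ≈ 5.64 m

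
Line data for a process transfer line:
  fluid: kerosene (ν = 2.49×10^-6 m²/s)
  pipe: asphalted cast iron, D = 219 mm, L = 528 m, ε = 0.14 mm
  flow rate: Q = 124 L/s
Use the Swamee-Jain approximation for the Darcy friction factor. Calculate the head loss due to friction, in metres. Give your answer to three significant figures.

h_f ≈ 25.5 m

V = 4Q/(πD²) = 4·0.124/(π·0.219²) = 3.292 m/s
Re = VD/ν = 3.292·0.219/2.49×10^-6 = 2.90×10^5 → turbulent
ε/D = 0.14/219 = 6.39×10^-4
Swamee-Jain: f = 0.01913
h_f = f(L/D)V²/(2g) = 0.01913·(528/0.219)·3.292²/(2·9.81) = 25.47 m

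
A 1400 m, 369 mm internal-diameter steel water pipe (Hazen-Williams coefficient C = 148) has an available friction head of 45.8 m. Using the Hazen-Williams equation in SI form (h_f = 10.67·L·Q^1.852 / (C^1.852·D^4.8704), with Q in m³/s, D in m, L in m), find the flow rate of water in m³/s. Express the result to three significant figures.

Rearranging: Q = [h_f·C^1.852·D^4.8704 / (10.67·L)]^(1/1.852)
Q = [45.8·148^1.852·0.369^4.8704 / (10.67·1400)]^0.540 = 0.4726 m³/s

Q ≈ 0.473 m³/s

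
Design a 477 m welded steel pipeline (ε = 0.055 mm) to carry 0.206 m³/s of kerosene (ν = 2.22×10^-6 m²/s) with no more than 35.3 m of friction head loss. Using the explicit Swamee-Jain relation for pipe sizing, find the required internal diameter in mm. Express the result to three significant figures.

D ≈ 240 mm

Swamee-Jain (Type III): D = 0.66·[ε^1.25·(LQ²/(gh_f))^4.75 + ν·Q^9.4·(L/(gh_f))^5.2]^0.04
LQ²/(gh_f) = 0.05845; L/(gh_f) = 1.377
Term 1 = ε^1.25·(…)^4.75 = 6.57×10^-12; Term 2 = ν·Q^9.4·(…)^5.2 = 4.17×10^-12
D = 0.66·(6.57×10^-12 + 4.17×10^-12)^0.04 = 0.2403 m = 240 mm
Check: V = 4.54 m/s, Re = 4.92×10^5, f = 0.01580, h_f = 33.0 m ≈ 35.3 m ✓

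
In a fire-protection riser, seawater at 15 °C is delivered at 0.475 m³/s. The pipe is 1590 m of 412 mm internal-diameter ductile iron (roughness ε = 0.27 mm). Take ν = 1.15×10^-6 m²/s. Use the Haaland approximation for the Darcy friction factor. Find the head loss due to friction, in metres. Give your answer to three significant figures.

h_f ≈ 45.2 m

V = 4Q/(πD²) = 4·0.475/(π·0.412²) = 3.563 m/s
Re = VD/ν = 3.563·0.412/1.15×10^-6 = 1.28×10^6 → turbulent
ε/D = 0.27/412 = 6.55×10^-4
Haaland: f = 0.01808
h_f = f(L/D)V²/(2g) = 0.01808·(1590/0.412)·3.563²/(2·9.81) = 45.15 m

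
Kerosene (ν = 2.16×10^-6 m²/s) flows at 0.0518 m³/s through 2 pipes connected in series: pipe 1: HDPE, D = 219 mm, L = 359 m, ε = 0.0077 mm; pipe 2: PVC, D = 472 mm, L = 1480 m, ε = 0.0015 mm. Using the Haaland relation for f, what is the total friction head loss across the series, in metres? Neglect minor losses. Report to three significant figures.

H ≈ 2.93 m

Pipe 1: V = 1.375 m/s, Re = 1.39×10^5, ε/D = 3.52×10^-5, f = 0.01683, h_1 = f(L/D)V²/2g = 2.659 m
Pipe 2: V = 0.2960 m/s, Re = 6.47×10^4, ε/D = 3.18×10^-6, f = 0.01957, h_2 = f(L/D)V²/2g = 0.2741 m
Series → Q common, losses add: H = Σh = 2.933 m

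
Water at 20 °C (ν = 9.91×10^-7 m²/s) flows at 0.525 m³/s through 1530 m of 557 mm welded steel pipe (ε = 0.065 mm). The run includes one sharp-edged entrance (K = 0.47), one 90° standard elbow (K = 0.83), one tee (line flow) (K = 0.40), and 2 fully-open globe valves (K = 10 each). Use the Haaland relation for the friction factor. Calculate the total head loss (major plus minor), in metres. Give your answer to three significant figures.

V = 4Q/(πD²) = 2.155 m/s; V²/2g = 0.2366 m
Re = 1.21×10^6, ε/D = 1.17×10^-4 → f = 0.01339 (Haaland)
Major: h_f = f(L/D)·V²/2g = 0.01339·2747·0.2366 = 8.700 m
Minor: ΣK = 21.7; h_m = ΣK·V²/2g = 5.134 m
Total H_L = 8.700 + 5.134 = 13.83 m

H_L ≈ 13.8 m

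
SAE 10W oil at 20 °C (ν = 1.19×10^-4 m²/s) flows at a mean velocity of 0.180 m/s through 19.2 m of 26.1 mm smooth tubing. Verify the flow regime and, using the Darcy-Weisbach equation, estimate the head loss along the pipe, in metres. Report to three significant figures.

Re = VD/ν = 0.180·0.02610/1.19×10^-4 = 39.5 → laminar (Re < 2300)
f = 64/Re = 1.621
h_f = f(L/D)V²/(2g) = 1.621·(19.2/0.02610)·0.180²/(2·9.81) = 1.969 m

h_f ≈ 1.97 m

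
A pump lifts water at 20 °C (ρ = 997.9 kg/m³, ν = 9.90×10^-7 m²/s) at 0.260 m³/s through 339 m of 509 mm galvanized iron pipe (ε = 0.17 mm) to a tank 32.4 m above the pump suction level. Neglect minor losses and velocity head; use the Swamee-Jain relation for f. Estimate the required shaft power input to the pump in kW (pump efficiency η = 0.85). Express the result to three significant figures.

P_shaft ≈ 99.7 kW

V = 4Q/(πD²) = 1.278 m/s; Re = 6.57×10^5; ε/D = 3.34×10^-4; f = 0.01637
h_f = f(L/D)V²/2g = 0.9073 m
Total head H = z + h_f = 32.4 + 0.9073 = 33.31 m
P_hyd = ρgQH = 997.9·9.81·0.260·33.31 = 84.78 kW
P_shaft = P_hyd/η = 84.78/0.85 = 99.74 kW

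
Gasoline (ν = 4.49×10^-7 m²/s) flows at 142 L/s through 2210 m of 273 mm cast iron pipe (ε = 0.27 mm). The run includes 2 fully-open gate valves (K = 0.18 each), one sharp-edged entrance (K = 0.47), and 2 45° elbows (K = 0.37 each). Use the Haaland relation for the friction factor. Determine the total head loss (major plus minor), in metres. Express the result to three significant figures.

H_L ≈ 48.6 m

V = 4Q/(πD²) = 2.426 m/s; V²/2g = 0.2999 m
Re = 1.47×10^6, ε/D = 9.89×10^-4 → f = 0.01981 (Haaland)
Major: h_f = f(L/D)·V²/2g = 0.01981·8095·0.2999 = 48.09 m
Minor: ΣK = 1.57; h_m = ΣK·V²/2g = 0.4709 m
Total H_L = 48.09 + 0.4709 = 48.56 m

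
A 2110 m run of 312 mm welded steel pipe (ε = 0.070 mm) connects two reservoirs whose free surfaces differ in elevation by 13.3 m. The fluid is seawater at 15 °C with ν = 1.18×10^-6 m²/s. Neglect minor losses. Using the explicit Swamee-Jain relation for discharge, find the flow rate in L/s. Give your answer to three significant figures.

Swamee-Jain (Type II): Q = -0.965·√(gD⁵h_f/L)·ln[ε/(3.7D) + √(3.17ν²L/(gD³h_f))]
√(gD⁵h_f/L) = √(9.81·0.312⁵·13.3/2110) = 0.01352
ε/(3.7D) = 6.06×10^-5; √(3.17ν²L/(gD³h_f)) = 4.85×10^-5
Q = -0.965·0.01352·ln(1.091×10^-4) = 0.1190 m³/s
Check: V = 1.56 m/s, Re = 4.12×10^5, f = 0.01600, h_f = 13.4 m ≈ 13.3 m ✓

Q ≈ 119 L/s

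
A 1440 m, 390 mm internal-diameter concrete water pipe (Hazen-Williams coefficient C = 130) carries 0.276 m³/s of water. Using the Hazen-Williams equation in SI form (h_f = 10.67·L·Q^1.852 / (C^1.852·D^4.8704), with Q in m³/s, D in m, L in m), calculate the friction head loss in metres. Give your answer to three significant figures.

h_f = 10.67·1440·0.276^1.852 / (130^1.852·0.390^4.8704) = 16.89 m

h_f ≈ 16.9 m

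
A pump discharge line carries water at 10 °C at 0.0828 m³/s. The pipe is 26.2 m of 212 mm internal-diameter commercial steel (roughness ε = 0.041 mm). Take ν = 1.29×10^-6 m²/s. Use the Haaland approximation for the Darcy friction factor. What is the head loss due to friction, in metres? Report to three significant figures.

V = 4Q/(πD²) = 4·0.0828/(π·0.212²) = 2.346 m/s
Re = VD/ν = 2.346·0.212/1.29×10^-6 = 3.85×10^5 → turbulent
ε/D = 0.041/212 = 1.93×10^-4
Haaland: f = 0.01559
h_f = f(L/D)V²/(2g) = 0.01559·(26.2/0.212)·2.346²/(2·9.81) = 0.5404 m

h_f ≈ 0.540 m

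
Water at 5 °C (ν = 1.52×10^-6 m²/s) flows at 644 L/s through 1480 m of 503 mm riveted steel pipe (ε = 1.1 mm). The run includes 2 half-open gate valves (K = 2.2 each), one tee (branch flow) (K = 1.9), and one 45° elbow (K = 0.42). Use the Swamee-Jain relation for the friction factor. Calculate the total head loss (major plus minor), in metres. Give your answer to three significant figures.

V = 4Q/(πD²) = 3.241 m/s; V²/2g = 0.5353 m
Re = 1.07×10^6, ε/D = 0.00219 → f = 0.02422 (Swamee-Jain)
Major: h_f = f(L/D)·V²/2g = 0.02422·2942·0.5353 = 38.15 m
Minor: ΣK = 6.72; h_m = ΣK·V²/2g = 3.597 m
Total H_L = 38.15 + 3.597 = 41.74 m

H_L ≈ 41.7 m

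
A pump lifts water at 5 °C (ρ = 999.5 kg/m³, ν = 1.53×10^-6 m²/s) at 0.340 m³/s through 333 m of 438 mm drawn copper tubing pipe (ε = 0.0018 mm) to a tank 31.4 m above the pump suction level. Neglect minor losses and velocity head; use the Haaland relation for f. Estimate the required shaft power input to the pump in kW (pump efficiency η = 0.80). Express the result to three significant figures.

V = 4Q/(πD²) = 2.257 m/s; Re = 6.46×10^5; ε/D = 4.11×10^-6; f = 0.01254
h_f = f(L/D)V²/2g = 2.474 m
Total head H = z + h_f = 31.4 + 2.474 = 33.87 m
P_hyd = ρgQH = 999.5·9.81·0.340·33.87 = 112.9 kW
P_shaft = P_hyd/η = 112.9/0.80 = 141.2 kW

P_shaft ≈ 141 kW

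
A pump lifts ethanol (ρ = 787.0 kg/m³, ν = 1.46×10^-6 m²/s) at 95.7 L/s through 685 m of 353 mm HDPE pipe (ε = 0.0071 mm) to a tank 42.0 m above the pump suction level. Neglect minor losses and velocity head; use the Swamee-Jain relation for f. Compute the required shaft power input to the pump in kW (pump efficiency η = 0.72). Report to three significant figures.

V = 4Q/(πD²) = 0.9779 m/s; Re = 2.36×10^5; ε/D = 2.01×10^-5; f = 0.01524
h_f = f(L/D)V²/2g = 1.441 m
Total head H = z + h_f = 42.0 + 1.441 = 43.44 m
P_hyd = ρgQH = 787.0·9.81·0.0957·43.44 = 32.10 kW
P_shaft = P_hyd/η = 32.10/0.72 = 44.58 kW

P_shaft ≈ 44.6 kW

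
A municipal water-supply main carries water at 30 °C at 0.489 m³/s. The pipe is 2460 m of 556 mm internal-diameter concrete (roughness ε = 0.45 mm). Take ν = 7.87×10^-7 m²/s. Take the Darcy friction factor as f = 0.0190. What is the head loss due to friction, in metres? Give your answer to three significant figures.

V = 4Q/(πD²) = 4·0.489/(π·0.556²) = 2.014 m/s
h_f = f(L/D)V²/(2g) = 0.01900·(2460/0.556)·2.014²/(2·9.81) = 17.38 m

h_f ≈ 17.4 m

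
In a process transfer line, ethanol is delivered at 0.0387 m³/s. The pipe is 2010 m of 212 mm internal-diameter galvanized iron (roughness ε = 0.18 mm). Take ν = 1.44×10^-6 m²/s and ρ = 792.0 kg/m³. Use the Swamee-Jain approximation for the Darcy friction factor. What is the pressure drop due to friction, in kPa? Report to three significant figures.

Δp ≈ 94.3 kPa

V = 4Q/(πD²) = 4·0.0387/(π·0.212²) = 1.096 m/s
Re = VD/ν = 1.096·0.212/1.44×10^-6 = 1.61×10^5 → turbulent
ε/D = 0.18/212 = 8.49×10^-4
Swamee-Jain: f = 0.02089
h_f = f(L/D)V²/(2g) = 0.02089·(2010/0.212)·1.096²/(2·9.81) = 12.14 m
Δp = ρg·h_f = 792.0·9.81·12.14 = 94.29 kPa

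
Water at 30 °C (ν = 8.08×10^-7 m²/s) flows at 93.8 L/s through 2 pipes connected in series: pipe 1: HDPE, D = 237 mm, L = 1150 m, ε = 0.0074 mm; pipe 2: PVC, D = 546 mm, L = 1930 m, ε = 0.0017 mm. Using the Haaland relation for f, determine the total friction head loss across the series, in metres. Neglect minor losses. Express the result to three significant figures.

H ≈ 15.0 m

Pipe 1: V = 2.126 m/s, Re = 6.24×10^5, ε/D = 3.12×10^-5, f = 0.01300, h_1 = f(L/D)V²/2g = 14.53 m
Pipe 2: V = 0.4006 m/s, Re = 2.71×10^5, ε/D = 3.11×10^-6, f = 0.01465, h_2 = f(L/D)V²/2g = 0.4235 m
Series → Q common, losses add: H = Σh = 14.96 m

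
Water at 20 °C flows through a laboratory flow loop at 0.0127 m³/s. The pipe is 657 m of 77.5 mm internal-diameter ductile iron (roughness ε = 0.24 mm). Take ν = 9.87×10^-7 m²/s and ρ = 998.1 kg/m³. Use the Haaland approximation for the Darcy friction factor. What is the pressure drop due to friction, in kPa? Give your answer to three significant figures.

V = 4Q/(πD²) = 4·0.0127/(π·0.0775²) = 2.692 m/s
Re = VD/ν = 2.692·0.0775/9.87×10^-7 = 2.11×10^5 → turbulent
ε/D = 0.24/77.5 = 0.00310
Haaland: f = 0.02701
h_f = f(L/D)V²/(2g) = 0.02701·(657/0.0775)·2.692²/(2·9.81) = 84.59 m
Δp = ρg·h_f = 998.1·9.81·84.59 = 828.2 kPa

Δp ≈ 828 kPa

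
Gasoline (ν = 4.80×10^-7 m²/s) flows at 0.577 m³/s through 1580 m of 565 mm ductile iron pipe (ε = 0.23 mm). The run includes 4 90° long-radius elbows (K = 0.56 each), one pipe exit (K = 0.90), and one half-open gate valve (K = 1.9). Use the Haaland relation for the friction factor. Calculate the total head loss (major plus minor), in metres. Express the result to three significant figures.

H_L ≈ 13.6 m

V = 4Q/(πD²) = 2.301 m/s; V²/2g = 0.2699 m
Re = 2.71×10^6, ε/D = 4.07×10^-4 → f = 0.01618 (Haaland)
Major: h_f = f(L/D)·V²/2g = 0.01618·2796·0.2699 = 12.22 m
Minor: ΣK = 5.04; h_m = ΣK·V²/2g = 1.361 m
Total H_L = 12.22 + 1.361 = 13.58 m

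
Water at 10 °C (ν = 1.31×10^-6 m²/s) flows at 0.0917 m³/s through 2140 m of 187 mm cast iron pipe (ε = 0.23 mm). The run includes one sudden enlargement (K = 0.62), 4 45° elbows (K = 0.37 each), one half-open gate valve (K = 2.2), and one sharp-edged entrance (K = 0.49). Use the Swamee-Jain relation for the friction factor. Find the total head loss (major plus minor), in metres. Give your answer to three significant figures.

V = 4Q/(πD²) = 3.339 m/s; V²/2g = 0.5682 m
Re = 4.77×10^5, ε/D = 0.00123 → f = 0.02133 (Swamee-Jain)
Major: h_f = f(L/D)·V²/2g = 0.02133·11444·0.5682 = 138.7 m
Minor: ΣK = 4.79; h_m = ΣK·V²/2g = 2.722 m
Total H_L = 138.7 + 2.722 = 141.4 m

H_L ≈ 141 m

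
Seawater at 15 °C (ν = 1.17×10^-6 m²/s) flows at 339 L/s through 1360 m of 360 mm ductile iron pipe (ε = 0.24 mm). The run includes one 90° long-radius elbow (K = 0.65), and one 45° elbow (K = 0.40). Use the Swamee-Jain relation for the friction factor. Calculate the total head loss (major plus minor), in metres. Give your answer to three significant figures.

H_L ≈ 39.7 m

V = 4Q/(πD²) = 3.330 m/s; V²/2g = 0.5653 m
Re = 1.02×10^6, ε/D = 6.67×10^-4 → f = 0.01833 (Swamee-Jain)
Major: h_f = f(L/D)·V²/2g = 0.01833·3778·0.5653 = 39.14 m
Minor: ΣK = 1.05; h_m = ΣK·V²/2g = 0.5936 m
Total H_L = 39.14 + 0.5936 = 39.73 m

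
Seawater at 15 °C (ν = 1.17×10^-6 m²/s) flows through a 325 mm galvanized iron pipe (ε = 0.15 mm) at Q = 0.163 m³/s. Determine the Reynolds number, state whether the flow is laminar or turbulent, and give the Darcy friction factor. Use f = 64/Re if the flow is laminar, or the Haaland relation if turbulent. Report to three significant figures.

V = 4Q/(πD²) = 1.965 m/s
Re = VD/ν = 1.965·0.325/1.17×10^-6 = 5.46×10^5
Re > 4000 → turbulent; ε/D = 4.62×10^-4
Haaland: f = 0.01726

Re ≈ 5.46×10^5; turbulent; f ≈ 0.0173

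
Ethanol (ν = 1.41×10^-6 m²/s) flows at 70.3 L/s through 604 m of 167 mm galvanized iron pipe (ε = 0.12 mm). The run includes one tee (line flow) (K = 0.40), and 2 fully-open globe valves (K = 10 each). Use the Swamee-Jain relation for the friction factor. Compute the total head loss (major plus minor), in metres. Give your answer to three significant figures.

V = 4Q/(πD²) = 3.209 m/s; V²/2g = 0.5250 m
Re = 3.80×10^5, ε/D = 7.19×10^-4 → f = 0.01925 (Swamee-Jain)
Major: h_f = f(L/D)·V²/2g = 0.01925·3617·0.5250 = 36.54 m
Minor: ΣK = 20.4; h_m = ΣK·V²/2g = 10.71 m
Total H_L = 36.54 + 10.71 = 47.25 m

H_L ≈ 47.3 m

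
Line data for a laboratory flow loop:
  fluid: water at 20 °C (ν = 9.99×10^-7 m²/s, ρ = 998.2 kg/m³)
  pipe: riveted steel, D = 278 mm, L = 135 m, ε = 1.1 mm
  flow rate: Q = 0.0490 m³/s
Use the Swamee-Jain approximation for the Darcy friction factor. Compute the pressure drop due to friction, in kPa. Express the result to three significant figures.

V = 4Q/(πD²) = 4·0.0490/(π·0.278²) = 0.8073 m/s
Re = VD/ν = 0.8073·0.278/9.99×10^-7 = 2.25×10^5 → turbulent
ε/D = 1.1/278 = 0.00396
Swamee-Jain: f = 0.02899
h_f = f(L/D)V²/(2g) = 0.02899·(135/0.278)·0.8073²/(2·9.81) = 0.4676 m
Δp = ρg·h_f = 998.2·9.81·0.4676 = 4.579 kPa

Δp ≈ 4.58 kPa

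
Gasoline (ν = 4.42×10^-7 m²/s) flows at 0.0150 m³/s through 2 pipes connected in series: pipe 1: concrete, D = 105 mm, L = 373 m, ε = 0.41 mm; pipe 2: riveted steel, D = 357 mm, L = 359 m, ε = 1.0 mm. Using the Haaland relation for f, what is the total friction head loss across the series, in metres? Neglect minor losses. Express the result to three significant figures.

Pipe 1: V = 1.732 m/s, Re = 4.12×10^5, ε/D = 0.00390, f = 0.02852, h_1 = f(L/D)V²/2g = 15.50 m
Pipe 2: V = 0.1499 m/s, Re = 1.21×10^5, ε/D = 0.00280, f = 0.02674, h_2 = f(L/D)V²/2g = 0.03078 m
Series → Q common, losses add: H = Σh = 15.53 m

H ≈ 15.5 m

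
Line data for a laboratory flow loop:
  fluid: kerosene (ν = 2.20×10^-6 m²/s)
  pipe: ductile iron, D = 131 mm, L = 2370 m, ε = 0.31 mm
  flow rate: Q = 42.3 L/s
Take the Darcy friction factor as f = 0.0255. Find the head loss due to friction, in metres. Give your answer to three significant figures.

V = 4Q/(πD²) = 4·0.0423/(π·0.131²) = 3.138 m/s
h_f = f(L/D)V²/(2g) = 0.02550·(2370/0.131)·3.138²/(2·9.81) = 231.6 m

h_f ≈ 232 m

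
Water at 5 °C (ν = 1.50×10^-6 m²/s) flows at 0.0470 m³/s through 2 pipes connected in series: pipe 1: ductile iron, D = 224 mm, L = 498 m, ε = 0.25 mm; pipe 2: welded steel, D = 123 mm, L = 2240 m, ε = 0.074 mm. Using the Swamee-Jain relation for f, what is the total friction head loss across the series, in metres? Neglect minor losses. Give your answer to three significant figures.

Pipe 1: V = 1.193 m/s, Re = 1.78×10^5, ε/D = 0.00112, f = 0.02178, h_1 = f(L/D)V²/2g = 3.511 m
Pipe 2: V = 3.955 m/s, Re = 3.24×10^5, ε/D = 6.02×10^-4, f = 0.01880, h_2 = f(L/D)V²/2g = 273.0 m
Series → Q common, losses add: H = Σh = 276.5 m

H ≈ 277 m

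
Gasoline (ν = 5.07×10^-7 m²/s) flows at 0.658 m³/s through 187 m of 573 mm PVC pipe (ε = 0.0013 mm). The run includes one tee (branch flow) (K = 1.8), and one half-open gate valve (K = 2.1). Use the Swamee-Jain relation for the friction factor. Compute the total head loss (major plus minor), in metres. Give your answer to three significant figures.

H_L ≈ 2.37 m

V = 4Q/(πD²) = 2.552 m/s; V²/2g = 0.3319 m
Re = 2.88×10^6, ε/D = 2.27×10^-6 → f = 0.009897 (Swamee-Jain)
Major: h_f = f(L/D)·V²/2g = 0.009897·326.4·0.3319 = 1.072 m
Minor: ΣK = 3.90; h_m = ΣK·V²/2g = 1.294 m
Total H_L = 1.072 + 1.294 = 2.366 m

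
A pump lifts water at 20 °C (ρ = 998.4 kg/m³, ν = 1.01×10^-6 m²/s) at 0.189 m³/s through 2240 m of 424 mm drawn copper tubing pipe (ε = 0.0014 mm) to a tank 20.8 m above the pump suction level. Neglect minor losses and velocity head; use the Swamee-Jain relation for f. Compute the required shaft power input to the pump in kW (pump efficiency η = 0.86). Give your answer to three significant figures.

P_shaft ≈ 58.1 kW

V = 4Q/(πD²) = 1.339 m/s; Re = 5.62×10^5; ε/D = 3.30×10^-6; f = 0.01288
h_f = f(L/D)V²/2g = 6.214 m
Total head H = z + h_f = 20.8 + 6.214 = 27.01 m
P_hyd = ρgQH = 998.4·9.81·0.189·27.01 = 50.01 kW
P_shaft = P_hyd/η = 50.01/0.86 = 58.15 kW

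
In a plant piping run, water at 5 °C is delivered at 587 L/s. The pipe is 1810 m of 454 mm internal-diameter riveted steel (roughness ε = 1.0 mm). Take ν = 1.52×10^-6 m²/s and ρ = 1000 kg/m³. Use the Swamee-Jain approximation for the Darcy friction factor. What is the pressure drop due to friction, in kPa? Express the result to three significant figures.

Δp ≈ 636 kPa

V = 4Q/(πD²) = 4·0.587/(π·0.454²) = 3.626 m/s
Re = VD/ν = 3.626·0.454/1.52×10^-6 = 1.08×10^6 → turbulent
ε/D = 1.0/454 = 0.00220
Swamee-Jain: f = 0.02426
h_f = f(L/D)V²/(2g) = 0.02426·(1810/0.454)·3.626²/(2·9.81) = 64.82 m
Δp = ρg·h_f = 1000·9.81·64.82 = 635.9 kPa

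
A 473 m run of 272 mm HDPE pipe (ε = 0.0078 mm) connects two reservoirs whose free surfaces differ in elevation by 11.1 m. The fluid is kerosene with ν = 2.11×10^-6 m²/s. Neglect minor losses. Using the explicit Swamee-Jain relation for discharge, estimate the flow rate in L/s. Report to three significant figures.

Swamee-Jain (Type II): Q = -0.965·√(gD⁵h_f/L)·ln[ε/(3.7D) + √(3.17ν²L/(gD³h_f))]
√(gD⁵h_f/L) = √(9.81·0.272⁵·11.1/473) = 0.01851
ε/(3.7D) = 7.75×10^-6; √(3.17ν²L/(gD³h_f)) = 5.52×10^-5
Q = -0.965·0.01851·ln(6.294×10^-5) = 0.1728 m³/s
Check: V = 2.97 m/s, Re = 3.83×10^5, f = 0.01412, h_f = 11.1 m ≈ 11.1 m ✓

Q ≈ 173 L/s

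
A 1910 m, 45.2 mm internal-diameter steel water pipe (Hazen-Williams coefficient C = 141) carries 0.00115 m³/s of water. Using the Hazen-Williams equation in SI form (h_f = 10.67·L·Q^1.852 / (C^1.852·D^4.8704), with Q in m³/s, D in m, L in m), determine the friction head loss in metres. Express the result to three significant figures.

h_f = 10.67·1910·0.00115^1.852 / (141^1.852·0.0452^4.8704) = 27.24 m

h_f ≈ 27.2 m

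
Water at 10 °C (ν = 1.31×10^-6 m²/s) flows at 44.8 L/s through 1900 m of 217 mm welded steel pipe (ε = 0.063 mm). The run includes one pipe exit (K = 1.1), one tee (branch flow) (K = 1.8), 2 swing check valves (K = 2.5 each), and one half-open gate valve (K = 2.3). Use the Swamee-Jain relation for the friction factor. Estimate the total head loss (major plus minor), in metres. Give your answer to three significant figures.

H_L ≈ 12.4 m

V = 4Q/(πD²) = 1.211 m/s; V²/2g = 0.07479 m
Re = 2.01×10^5, ε/D = 2.90×10^-4 → f = 0.01772 (Swamee-Jain)
Major: h_f = f(L/D)·V²/2g = 0.01772·8756·0.07479 = 11.61 m
Minor: ΣK = 10.2; h_m = ΣK·V²/2g = 0.7628 m
Total H_L = 11.61 + 0.7628 = 12.37 m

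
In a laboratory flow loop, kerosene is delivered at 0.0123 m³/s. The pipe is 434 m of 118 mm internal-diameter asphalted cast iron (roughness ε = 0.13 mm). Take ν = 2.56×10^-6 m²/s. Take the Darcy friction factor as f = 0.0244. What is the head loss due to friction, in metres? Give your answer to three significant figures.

h_f ≈ 5.79 m

V = 4Q/(πD²) = 4·0.0123/(π·0.118²) = 1.125 m/s
h_f = f(L/D)V²/(2g) = 0.02440·(434/0.118)·1.125²/(2·9.81) = 5.786 m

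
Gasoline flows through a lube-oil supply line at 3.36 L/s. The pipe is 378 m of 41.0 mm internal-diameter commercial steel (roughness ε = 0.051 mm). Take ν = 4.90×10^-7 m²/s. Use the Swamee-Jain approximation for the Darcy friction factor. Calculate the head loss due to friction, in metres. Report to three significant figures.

h_f ≈ 67.1 m

V = 4Q/(πD²) = 4·0.00336/(π·0.0410²) = 2.545 m/s
Re = VD/ν = 2.545·0.0410/4.90×10^-7 = 2.13×10^5 → turbulent
ε/D = 0.051/41.0 = 0.00124
Swamee-Jain: f = 0.02203
h_f = f(L/D)V²/(2g) = 0.02203·(378/0.0410)·2.545²/(2·9.81) = 67.06 m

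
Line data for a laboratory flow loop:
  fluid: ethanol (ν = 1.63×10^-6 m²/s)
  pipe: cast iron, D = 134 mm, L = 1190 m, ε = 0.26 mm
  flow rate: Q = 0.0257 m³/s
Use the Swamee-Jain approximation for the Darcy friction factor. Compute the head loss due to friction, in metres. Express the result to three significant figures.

h_f ≈ 37.0 m

V = 4Q/(πD²) = 4·0.0257/(π·0.134²) = 1.822 m/s
Re = VD/ν = 1.822·0.134/1.63×10^-6 = 1.50×10^5 → turbulent
ε/D = 0.26/134 = 0.00194
Swamee-Jain: f = 0.02462
h_f = f(L/D)V²/(2g) = 0.02462·(1190/0.134)·1.822²/(2·9.81) = 37.01 m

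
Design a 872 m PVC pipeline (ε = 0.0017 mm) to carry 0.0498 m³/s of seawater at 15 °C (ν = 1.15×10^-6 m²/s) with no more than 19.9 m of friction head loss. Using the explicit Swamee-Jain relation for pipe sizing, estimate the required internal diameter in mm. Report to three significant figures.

Swamee-Jain (Type III): D = 0.66·[ε^1.25·(LQ²/(gh_f))^4.75 + ν·Q^9.4·(L/(gh_f))^5.2]^0.04
LQ²/(gh_f) = 0.01108; L/(gh_f) = 4.467
Term 1 = ε^1.25·(…)^4.75 = 3.16×10^-17; Term 2 = ν·Q^9.4·(…)^5.2 = 1.57×10^-15
D = 0.66·(3.16×10^-17 + 1.57×10^-15)^0.04 = 0.1689 m = 169 mm
Check: V = 2.22 m/s, Re = 3.26×10^5, f = 0.01427, h_f = 18.5 m ≈ 19.9 m ✓

D ≈ 169 mm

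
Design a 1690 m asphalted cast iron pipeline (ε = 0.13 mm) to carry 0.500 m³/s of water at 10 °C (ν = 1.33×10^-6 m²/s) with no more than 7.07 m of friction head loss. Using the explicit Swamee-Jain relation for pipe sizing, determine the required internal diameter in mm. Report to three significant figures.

D ≈ 603 mm

Swamee-Jain (Type III): D = 0.66·[ε^1.25·(LQ²/(gh_f))^4.75 + ν·Q^9.4·(L/(gh_f))^5.2]^0.04
LQ²/(gh_f) = 6.092; L/(gh_f) = 24.37
Term 1 = ε^1.25·(…)^4.75 = 0.0741; Term 2 = ν·Q^9.4·(…)^5.2 = 0.0320
D = 0.66·(0.0741 + 0.0320)^0.04 = 0.6034 m = 603 mm
Check: V = 1.75 m/s, Re = 7.93×10^5, f = 0.01514, h_f = 6.61 m ≈ 7.07 m ✓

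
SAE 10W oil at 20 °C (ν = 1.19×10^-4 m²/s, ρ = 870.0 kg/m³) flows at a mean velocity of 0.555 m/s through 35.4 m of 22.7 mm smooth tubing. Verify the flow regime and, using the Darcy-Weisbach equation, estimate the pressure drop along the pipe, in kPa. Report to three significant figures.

Re = VD/ν = 0.555·0.02270/1.19×10^-4 = 106 → laminar (Re < 2300)
f = 64/Re = 0.6045
h_f = f(L/D)V²/(2g) = 0.6045·(35.4/0.02270)·0.555²/(2·9.81) = 14.80 m
Δp = ρg·h_f = 870.0·9.81·14.80 = 126.3 kPa

Δp ≈ 126 kPa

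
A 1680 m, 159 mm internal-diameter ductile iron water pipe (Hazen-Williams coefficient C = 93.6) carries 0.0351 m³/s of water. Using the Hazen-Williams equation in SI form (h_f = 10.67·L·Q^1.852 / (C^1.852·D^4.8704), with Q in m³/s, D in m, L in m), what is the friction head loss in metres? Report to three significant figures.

h_f ≈ 62.8 m

h_f = 10.67·1680·0.0351^1.852 / (93.6^1.852·0.159^4.8704) = 62.82 m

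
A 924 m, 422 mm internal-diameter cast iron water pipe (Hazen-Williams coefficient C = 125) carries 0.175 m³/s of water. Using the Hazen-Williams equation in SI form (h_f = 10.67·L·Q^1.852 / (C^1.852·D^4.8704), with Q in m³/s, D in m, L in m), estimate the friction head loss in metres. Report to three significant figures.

h_f = 10.67·924·0.175^1.852 / (125^1.852·0.422^4.8704) = 3.415 m

h_f ≈ 3.41 m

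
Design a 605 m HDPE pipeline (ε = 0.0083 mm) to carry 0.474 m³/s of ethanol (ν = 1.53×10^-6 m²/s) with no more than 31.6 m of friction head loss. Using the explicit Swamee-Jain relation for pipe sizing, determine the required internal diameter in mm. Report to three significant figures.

D ≈ 338 mm

Swamee-Jain (Type III): D = 0.66·[ε^1.25·(LQ²/(gh_f))^4.75 + ν·Q^9.4·(L/(gh_f))^5.2]^0.04
LQ²/(gh_f) = 0.4385; L/(gh_f) = 1.952
Term 1 = ε^1.25·(…)^4.75 = 8.87×10^-9; Term 2 = ν·Q^9.4·(…)^5.2 = 4.44×10^-8
D = 0.66·(8.87×10^-9 + 4.44×10^-8)^0.04 = 0.3377 m = 338 mm
Check: V = 5.29 m/s, Re = 1.17×10^6, f = 0.01194, h_f = 30.5 m ≈ 31.6 m ✓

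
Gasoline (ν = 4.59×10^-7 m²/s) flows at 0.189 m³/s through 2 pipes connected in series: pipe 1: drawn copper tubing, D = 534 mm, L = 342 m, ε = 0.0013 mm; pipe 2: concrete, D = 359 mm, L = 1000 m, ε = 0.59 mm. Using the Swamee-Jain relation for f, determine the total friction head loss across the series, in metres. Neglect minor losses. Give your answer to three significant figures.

Pipe 1: V = 0.8439 m/s, Re = 9.82×10^5, ε/D = 2.43×10^-6, f = 0.01170, h_1 = f(L/D)V²/2g = 0.2721 m
Pipe 2: V = 1.867 m/s, Re = 1.46×10^6, ε/D = 0.00164, f = 0.02245, h_2 = f(L/D)V²/2g = 11.11 m
Series → Q common, losses add: H = Σh = 11.39 m

H ≈ 11.4 m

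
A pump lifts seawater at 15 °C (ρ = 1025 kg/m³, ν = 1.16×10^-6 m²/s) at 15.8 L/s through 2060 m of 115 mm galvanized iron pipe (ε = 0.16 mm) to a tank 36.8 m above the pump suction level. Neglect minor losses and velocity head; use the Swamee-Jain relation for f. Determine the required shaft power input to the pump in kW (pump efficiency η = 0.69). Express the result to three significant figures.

P_shaft ≈ 19.6 kW

V = 4Q/(πD²) = 1.521 m/s; Re = 1.51×10^5; ε/D = 0.00139; f = 0.02296
h_f = f(L/D)V²/2g = 48.50 m
Total head H = z + h_f = 36.8 + 48.50 = 85.30 m
P_hyd = ρgQH = 1025·9.81·0.0158·85.30 = 13.55 kW
P_shaft = P_hyd/η = 13.55/0.69 = 19.64 kW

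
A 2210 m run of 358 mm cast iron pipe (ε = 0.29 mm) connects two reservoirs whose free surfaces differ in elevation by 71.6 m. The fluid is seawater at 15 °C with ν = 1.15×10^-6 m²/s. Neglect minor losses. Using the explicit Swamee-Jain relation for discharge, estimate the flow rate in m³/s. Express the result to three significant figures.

Swamee-Jain (Type II): Q = -0.965·√(gD⁵h_f/L)·ln[ε/(3.7D) + √(3.17ν²L/(gD³h_f))]
√(gD⁵h_f/L) = √(9.81·0.358⁵·71.6/2210) = 0.04323
ε/(3.7D) = 2.19×10^-4; √(3.17ν²L/(gD³h_f)) = 1.70×10^-5
Q = -0.965·0.04323·ln(2.359×10^-4) = 0.3484 m³/s
Check: V = 3.46 m/s, Re = 1.08×10^6, f = 0.01909, h_f = 72.0 m ≈ 71.6 m ✓

Q ≈ 0.348 m³/s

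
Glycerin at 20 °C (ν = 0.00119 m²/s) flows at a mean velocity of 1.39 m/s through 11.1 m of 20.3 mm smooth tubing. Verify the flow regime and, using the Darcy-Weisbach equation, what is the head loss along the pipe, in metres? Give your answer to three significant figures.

h_f ≈ 145 m

Re = VD/ν = 1.39·0.02030/0.00119 = 23.7 → laminar (Re < 2300)
f = 64/Re = 2.699
h_f = f(L/D)V²/(2g) = 2.699·(11.1/0.02030)·1.39²/(2·9.81) = 145.3 m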